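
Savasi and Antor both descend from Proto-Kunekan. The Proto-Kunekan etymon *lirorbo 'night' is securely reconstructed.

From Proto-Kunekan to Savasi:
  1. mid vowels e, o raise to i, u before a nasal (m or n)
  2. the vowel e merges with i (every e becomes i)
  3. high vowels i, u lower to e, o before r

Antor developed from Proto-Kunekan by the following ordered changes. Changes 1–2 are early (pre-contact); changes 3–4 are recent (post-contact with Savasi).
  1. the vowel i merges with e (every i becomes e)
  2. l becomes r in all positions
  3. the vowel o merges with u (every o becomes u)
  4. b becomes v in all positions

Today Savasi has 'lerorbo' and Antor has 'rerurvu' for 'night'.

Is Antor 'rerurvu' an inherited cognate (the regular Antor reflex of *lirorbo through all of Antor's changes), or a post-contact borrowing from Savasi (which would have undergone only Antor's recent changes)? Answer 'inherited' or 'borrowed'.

If inherited, *lirorbo would pass through all of Antor's changes:
Antor: *lirorbo > lerorbo > rerorbo > rerurbu > rerurvu  (by vowel merger, unconditioned shift, vowel merger, unconditioned shift)
If borrowed from Savasi 'lerorbo' after the early changes, it would undergo only the recent ones:
  rule 3 (vowel merger): lerorbo → lerurbu
  rule 4 (unconditioned shift): lerurbu → lerurvu
  ⇒ as a loan: lerurvu
Antor 'rerurvu' matches the inherited outcome exactly, so it is an inherited cognate, not a loan.

inherited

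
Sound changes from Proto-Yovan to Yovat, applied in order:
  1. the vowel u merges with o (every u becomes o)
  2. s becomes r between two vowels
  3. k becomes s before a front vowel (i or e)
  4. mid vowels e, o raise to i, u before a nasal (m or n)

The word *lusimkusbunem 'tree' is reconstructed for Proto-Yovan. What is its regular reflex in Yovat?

lorimkosbunim

Yovat: start from *lusimkusbunem.
  rule 1 (vowel merger): lusimkusbunem → losimkosbonem
  rule 2 (rhotacism): losimkosbonem → lorimkosbonem
  rule 3: no change — lorimkosbonem
  rule 4 (pre-nasal raising): lorimkosbonem → lorimkosbunim
  ⇒ Yovat lorimkosbunim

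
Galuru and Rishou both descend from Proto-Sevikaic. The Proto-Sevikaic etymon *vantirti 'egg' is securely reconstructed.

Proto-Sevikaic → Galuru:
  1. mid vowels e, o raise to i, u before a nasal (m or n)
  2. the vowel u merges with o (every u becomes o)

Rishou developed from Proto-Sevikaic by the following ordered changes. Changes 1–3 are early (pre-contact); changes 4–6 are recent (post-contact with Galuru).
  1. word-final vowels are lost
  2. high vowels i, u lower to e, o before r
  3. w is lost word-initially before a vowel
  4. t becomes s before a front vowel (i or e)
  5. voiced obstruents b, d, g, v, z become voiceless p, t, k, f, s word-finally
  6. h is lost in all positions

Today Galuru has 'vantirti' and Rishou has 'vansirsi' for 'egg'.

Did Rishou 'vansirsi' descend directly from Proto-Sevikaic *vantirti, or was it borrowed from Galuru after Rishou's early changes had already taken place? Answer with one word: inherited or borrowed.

borrowed

If inherited, *vantirti would pass through all of Rishou's changes:
Rishou: *vantirti
  vantirti → vantirt   [apocope]
  vantirt → vantert   [pre-rhotic lowering]
  vantert (rule 3 does not apply)
  vantert → vansert   [palatalisation]
  vansert (rule 5 does not apply)
  vansert (rule 6 does not apply)
  giving Rishou vansert.
If borrowed from Galuru 'vantirti' after the early changes, it would undergo only the recent ones:
  rule 4 (palatalisation): vantirti → vansirsi
  rule 5 (final devoicing): no change (vansirsi)
  rule 6 (h-loss): no change (vansirsi)
  ⇒ as a loan: vansirsi
Rishou 'vansirsi' matches the loan outcome 'vansirsi', not the inherited 'vansert' — it skipped the early Rishou changes, so it was borrowed from Galuru.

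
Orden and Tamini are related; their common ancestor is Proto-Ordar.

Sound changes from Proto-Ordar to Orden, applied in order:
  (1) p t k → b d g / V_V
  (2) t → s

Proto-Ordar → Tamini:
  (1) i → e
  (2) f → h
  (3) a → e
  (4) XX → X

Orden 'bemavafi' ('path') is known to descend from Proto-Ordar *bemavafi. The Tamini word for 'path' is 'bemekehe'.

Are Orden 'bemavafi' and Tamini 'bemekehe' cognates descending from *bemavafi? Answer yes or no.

no

Derive the expected Tamini reflex of *bemavafi:
Tamini: *bemavafi
  bemavafi → bemavafe   [vowel merger]
  bemavafe → bemavahe   [unconditioned shift]
  bemavahe → bemevehe   [vowel merger]
  bemevehe (rule 4 does not apply)
  giving Tamini bemevehe.
The regular Tamini reflex would be 'bemevehe', but the attested form is 'bemekehe'. The correspondence is irregular, so they are not cognates (the Tamini form has a different source).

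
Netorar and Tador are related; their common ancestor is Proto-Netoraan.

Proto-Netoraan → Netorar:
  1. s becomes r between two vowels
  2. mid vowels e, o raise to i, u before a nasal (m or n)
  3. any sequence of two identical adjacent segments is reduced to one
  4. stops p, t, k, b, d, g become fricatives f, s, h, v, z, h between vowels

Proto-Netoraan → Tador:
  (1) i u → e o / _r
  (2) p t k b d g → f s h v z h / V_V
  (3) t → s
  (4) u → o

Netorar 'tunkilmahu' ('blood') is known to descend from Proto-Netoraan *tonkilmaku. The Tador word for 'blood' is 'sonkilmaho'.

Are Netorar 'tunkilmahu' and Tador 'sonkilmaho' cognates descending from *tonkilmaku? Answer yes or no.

yes

Derive the expected Tador reflex of *tonkilmaku:
Tador: start from *tonkilmaku.
  rule 1: no change — tonkilmaku
  rule 2 (intervocalic lenition): tonkilmaku → tonkilmahu
  rule 3 (unconditioned shift): tonkilmahu → sonkilmahu
  rule 4 (vowel merger): sonkilmahu → sonkilmaho
  ⇒ Tador sonkilmaho
Tador 'sonkilmaho' matches the regular reflex exactly, so the pair is cognate.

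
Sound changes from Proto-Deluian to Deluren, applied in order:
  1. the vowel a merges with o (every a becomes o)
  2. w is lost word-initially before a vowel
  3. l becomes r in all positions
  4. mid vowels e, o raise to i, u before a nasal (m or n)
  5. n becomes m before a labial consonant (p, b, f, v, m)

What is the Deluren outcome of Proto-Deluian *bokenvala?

Deluren: start from *bokenvala.
  rule 1 (vowel merger): bokenvala → bokenvolo
  rule 2: no change — bokenvolo
  rule 3 (unconditioned shift): bokenvolo → bokenvoro
  rule 4 (pre-nasal raising): bokenvoro → bokinvoro
  rule 5 (nasal place assimilation): bokinvoro → bokimvoro
  ⇒ Deluren bokimvoro

bokimvoro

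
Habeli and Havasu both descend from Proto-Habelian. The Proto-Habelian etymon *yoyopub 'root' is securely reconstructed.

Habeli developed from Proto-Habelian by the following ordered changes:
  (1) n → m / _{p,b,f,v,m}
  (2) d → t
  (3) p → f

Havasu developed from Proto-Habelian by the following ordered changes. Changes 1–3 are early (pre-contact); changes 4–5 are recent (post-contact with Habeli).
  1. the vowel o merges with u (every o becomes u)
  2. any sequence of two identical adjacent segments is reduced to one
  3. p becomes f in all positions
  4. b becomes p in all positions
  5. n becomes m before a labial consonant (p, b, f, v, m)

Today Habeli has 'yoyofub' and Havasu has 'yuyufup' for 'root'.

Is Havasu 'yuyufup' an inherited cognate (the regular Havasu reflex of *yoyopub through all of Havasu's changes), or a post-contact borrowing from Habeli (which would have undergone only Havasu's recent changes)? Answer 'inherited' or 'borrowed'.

inherited

If inherited, *yoyopub would pass through all of Havasu's changes:
Havasu: *yoyopub
  yoyopub → yuyupub   [vowel merger]
  yuyupub (rule 2 does not apply)
  yuyupub → yuyufub   [unconditioned shift]
  yuyufub → yuyufup   [unconditioned shift]
  yuyufup (rule 5 does not apply)
  giving Havasu yuyufup.
If borrowed from Habeli 'yoyofub' after the early changes, it would undergo only the recent ones:
  rule 4 (unconditioned shift): yoyofub → yoyofup
  rule 5 (nasal place assimilation): no change (yoyofup)
  ⇒ as a loan: yoyofup
Havasu 'yuyufup' matches the inherited outcome exactly, so it is an inherited cognate, not a loan.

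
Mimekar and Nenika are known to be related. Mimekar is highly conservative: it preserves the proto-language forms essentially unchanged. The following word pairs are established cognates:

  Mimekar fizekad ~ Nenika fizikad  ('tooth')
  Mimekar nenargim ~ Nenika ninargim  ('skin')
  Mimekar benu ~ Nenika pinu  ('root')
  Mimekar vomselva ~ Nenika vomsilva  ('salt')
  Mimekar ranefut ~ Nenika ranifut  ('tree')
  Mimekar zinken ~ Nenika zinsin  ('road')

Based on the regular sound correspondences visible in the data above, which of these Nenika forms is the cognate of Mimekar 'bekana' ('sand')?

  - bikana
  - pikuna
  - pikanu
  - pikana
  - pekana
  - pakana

benu ~ pinu — Mimekar b corresponds to Nenika p word-initially before a front vowel.
fizekad ~ fizikad, vomselva ~ vomsilva — Mimekar e corresponds to Nenika i after a consonant, before a consonant other than r, m, n, p, b, f, v.
Applying these to Mimekar 'bekana':
  bekana → pekana   (b→p word-initially before a front vowel)
  pekana → pikana   (e→i after a consonant, before a consonant other than r, m, n, p, b, f, v)
So the Nenika cognate is 'pikana'.

pikana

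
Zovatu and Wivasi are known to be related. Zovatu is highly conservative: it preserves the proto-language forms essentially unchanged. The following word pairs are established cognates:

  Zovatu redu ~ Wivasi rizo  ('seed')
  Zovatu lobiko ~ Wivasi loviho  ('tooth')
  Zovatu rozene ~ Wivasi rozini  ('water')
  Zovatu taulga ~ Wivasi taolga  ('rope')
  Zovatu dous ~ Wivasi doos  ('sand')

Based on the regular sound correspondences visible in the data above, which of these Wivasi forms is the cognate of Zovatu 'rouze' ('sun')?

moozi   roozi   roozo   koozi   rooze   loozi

taulga ~ taolga, dous ~ doos — Zovatu u corresponds to Wivasi o after a vowel, before a consonant other than r, m, n, p, b, f, v.
rozene ~ rozini — Zovatu e corresponds to Wivasi i word-finally.
Applying these to Zovatu 'rouze':
  rouze → rooze   (u→o after a vowel, before a consonant other than r, m, n, p, b, f, v)
  rooze → roozi   (e→i word-finally)
So the Wivasi cognate is 'roozi'.

roozi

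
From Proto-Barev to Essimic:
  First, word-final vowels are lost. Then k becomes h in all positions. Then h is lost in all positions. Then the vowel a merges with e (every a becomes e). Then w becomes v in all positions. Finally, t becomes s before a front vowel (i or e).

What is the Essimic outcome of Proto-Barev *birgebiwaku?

birgebive

Essimic: *birgebiwaku
  birgebiwaku → birgebiwak   [apocope]
  birgebiwak → birgebiwah   [unconditioned shift]
  birgebiwah → birgebiwa   [h-loss]
  birgebiwa → birgebiwe   [vowel merger]
  birgebiwe → birgebive   [unconditioned shift]
  birgebive (rule 6 does not apply)
  giving Essimic birgebive.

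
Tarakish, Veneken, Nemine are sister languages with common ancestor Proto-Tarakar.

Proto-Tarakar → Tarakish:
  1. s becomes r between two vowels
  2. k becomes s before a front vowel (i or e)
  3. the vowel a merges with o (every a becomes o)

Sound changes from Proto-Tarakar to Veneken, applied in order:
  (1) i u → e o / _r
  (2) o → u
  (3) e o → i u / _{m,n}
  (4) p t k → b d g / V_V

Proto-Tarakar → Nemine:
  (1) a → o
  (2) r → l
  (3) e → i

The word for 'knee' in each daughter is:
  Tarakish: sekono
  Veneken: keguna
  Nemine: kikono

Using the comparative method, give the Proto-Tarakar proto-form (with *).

Position 4: Tarakish has o, Veneken has u, Nemine has o. Taking the neighbouring segments as reconstructed: Tarakish o could go back to *a or *o; Veneken u could go back to *o or *u; Nemine o could go back to *a or *o — the one source consistent with every daughter is *o.
Position 3: Tarakish has k, Veneken has g, Nemine has k. Tarakish preserves k here (none of its changes turn any other segment into k), so the proto-segment is *k.
Position 2: Tarakish has e, Veneken has e, Nemine has i. Tarakish preserves e here (none of its changes turn any other segment into e), so the proto-segment is *e.
This points to *kekona. Verify forward in each daughter:
Tarakish: start from *kekona.
  rule 1: no change — kekona
  rule 2 (palatalisation): kekona → sekona
  rule 3 (vowel merger): sekona → sekono
  ⇒ Tarakish sekono
Veneken: start from *kekona.
  rule 1: no change — kekona
  rule 2 (vowel merger): kekona → kekuna
  rule 3: no change — kekuna
  rule 4 (intervocalic voicing): kekuna → keguna
  ⇒ Veneken keguna
Nemine: start from *kekona.
  rule 1 (vowel merger): kekona → kekono
  rule 2: no change — kekono
  rule 3 (vowel merger): kekono → kikono
  ⇒ Nemine kikono
Only *kekona yields all of Tarakish sekono, Veneken keguna, Nemine kikono.

*kekona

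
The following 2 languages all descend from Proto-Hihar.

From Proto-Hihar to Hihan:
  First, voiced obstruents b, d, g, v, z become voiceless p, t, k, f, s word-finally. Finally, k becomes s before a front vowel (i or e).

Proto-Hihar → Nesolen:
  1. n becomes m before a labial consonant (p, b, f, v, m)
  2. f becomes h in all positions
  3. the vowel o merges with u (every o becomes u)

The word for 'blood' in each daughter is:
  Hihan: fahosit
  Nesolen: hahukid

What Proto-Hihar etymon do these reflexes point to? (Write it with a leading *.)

Position 4: Hihan has o, Nesolen has u. Hihan preserves o here (none of its changes turn any other segment into o), so the proto-segment is *o.
Position 1: Hihan has f, Nesolen has h. Taking the neighbouring segments as reconstructed: Hihan f can only go back to *f; Nesolen h could go back to *f or *h — the one source consistent with every daughter is *f.
Position 5: Hihan has s, Nesolen has k. Nesolen preserves k here (none of its changes turn any other segment into k), so the proto-segment is *k.
Continuing position by position gives *fahokid; check it forward:
Hihan: start from *fahokid.
  rule 1 (final devoicing): fahokid → fahokit
  rule 2 (palatalisation): fahokit → fahosit
  ⇒ Hihan fahosit
Nesolen: start from *fahokid.
  rule 1: no change — fahokid
  rule 2 (unconditioned shift): fahokid → hahokid
  rule 3 (vowel merger): hahokid → hahukid
  ⇒ Nesolen hahukid
No other proto-form is consistent with every reflex, so the reconstruction is *fahokid.

*fahokid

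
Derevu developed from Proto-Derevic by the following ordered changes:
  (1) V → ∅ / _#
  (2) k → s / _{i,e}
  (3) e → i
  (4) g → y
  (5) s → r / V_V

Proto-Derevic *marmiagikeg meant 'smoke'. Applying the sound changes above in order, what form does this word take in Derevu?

Derevu: *marmiagikeg
  marmiagikeg (rule 1 does not apply)
  marmiagikeg → marmiagiseg   [palatalisation]
  marmiagiseg → marmiagisig   [vowel merger]
  marmiagisig → marmiayisiy   [unconditioned shift]
  marmiayisiy → marmiayiriy   [rhotacism]
  giving Derevu marmiayiriy.

marmiayiriy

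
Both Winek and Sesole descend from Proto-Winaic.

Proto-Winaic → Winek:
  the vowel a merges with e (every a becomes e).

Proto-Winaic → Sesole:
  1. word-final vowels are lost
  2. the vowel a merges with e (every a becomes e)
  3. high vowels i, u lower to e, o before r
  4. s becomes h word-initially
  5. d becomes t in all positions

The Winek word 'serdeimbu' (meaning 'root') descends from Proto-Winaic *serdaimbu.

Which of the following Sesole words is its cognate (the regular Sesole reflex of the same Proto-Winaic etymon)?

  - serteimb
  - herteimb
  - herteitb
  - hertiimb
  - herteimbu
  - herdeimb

Sesole: start from *serdaimbu.
  rule 1 (apocope): serdaimbu → serdaimb
  rule 2 (vowel merger): serdaimb → serdeimb
  rule 3: no change — serdeimb
  rule 4 (debuccalisation): serdeimb → herdeimb
  rule 5 (unconditioned shift): herdeimb → herteimb
  ⇒ Sesole herteimb

herteimb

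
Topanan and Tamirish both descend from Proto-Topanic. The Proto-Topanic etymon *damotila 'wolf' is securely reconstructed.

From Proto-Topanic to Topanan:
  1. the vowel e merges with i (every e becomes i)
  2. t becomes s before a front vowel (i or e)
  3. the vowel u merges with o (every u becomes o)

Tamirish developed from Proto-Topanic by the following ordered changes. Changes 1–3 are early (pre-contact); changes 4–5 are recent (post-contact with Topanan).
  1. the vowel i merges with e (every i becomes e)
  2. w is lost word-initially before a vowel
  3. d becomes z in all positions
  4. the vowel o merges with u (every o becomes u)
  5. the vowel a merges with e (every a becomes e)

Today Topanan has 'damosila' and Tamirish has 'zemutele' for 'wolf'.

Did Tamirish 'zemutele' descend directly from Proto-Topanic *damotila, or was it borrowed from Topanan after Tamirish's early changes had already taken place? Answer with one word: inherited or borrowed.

inherited

If inherited, *damotila would pass through all of Tamirish's changes:
Tamirish: *damotila
  damotila → damotela   [vowel merger]
  damotela (rule 2 does not apply)
  damotela → zamotela   [unconditioned shift]
  zamotela → zamutela   [vowel merger]
  zamutela → zemutele   [vowel merger]
  giving Tamirish zemutele.
If borrowed from Topanan 'damosila' after the early changes, it would undergo only the recent ones:
  rule 4 (vowel merger): damosila → damusila
  rule 5 (vowel merger): damusila → demusile
  ⇒ as a loan: demusile
Tamirish 'zemutele' matches the inherited outcome exactly, so it is an inherited cognate, not a loan.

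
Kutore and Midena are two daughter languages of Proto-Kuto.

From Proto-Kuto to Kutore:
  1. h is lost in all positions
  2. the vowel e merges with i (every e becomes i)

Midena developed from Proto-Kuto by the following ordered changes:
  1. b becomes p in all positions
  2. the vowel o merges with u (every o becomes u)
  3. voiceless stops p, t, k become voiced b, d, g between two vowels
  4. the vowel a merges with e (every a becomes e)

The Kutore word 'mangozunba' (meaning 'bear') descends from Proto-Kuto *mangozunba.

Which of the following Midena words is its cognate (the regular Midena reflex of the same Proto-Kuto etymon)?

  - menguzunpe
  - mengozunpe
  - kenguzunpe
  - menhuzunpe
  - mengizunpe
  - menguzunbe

menguzunpe

Midena: start from *mangozunba.
  rule 1 (unconditioned shift): mangozunba → mangozunpa
  rule 2 (vowel merger): mangozunpa → manguzunpa
  rule 3: no change — manguzunpa
  rule 4 (vowel merger): manguzunpa → menguzunpe
  ⇒ Midena menguzunpe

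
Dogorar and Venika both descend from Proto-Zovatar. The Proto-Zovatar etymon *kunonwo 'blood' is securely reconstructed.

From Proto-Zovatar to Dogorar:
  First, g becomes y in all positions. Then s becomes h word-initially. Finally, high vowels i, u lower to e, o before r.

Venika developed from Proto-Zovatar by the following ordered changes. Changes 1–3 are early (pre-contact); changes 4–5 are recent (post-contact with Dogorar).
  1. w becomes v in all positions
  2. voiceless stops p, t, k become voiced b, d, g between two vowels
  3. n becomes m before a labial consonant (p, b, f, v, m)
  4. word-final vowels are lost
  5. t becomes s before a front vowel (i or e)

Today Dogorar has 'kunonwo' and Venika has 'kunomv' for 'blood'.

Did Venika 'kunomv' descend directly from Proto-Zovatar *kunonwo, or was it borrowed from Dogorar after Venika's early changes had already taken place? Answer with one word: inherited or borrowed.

If inherited, *kunonwo would pass through all of Venika's changes:
Venika: *kunonwo
  kunonwo → kunonvo   [unconditioned shift]
  kunonvo (rule 2 does not apply)
  kunonvo → kunomvo   [nasal place assimilation]
  kunomvo → kunomv   [apocope]
  kunomv (rule 5 does not apply)
  giving Venika kunomv.
If borrowed from Dogorar 'kunonwo' after the early changes, it would undergo only the recent ones:
  rule 4 (apocope): kunonwo → kunonw
  rule 5 (palatalisation): no change (kunonw)
  ⇒ as a loan: kunonw
Venika 'kunomv' matches the inherited outcome exactly, so it is an inherited cognate, not a loan.

inherited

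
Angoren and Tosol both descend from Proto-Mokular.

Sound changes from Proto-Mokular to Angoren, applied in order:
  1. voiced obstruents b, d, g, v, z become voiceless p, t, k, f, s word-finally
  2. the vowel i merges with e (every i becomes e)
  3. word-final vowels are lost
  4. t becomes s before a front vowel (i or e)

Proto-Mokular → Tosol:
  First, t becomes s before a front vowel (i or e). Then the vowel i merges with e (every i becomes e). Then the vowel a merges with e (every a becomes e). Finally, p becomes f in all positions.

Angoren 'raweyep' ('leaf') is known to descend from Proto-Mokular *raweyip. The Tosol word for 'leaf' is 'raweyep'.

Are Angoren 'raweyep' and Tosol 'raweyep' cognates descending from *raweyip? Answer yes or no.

no

Derive the expected Tosol reflex of *raweyip:
Tosol: *raweyip > raweyep > reweyep > reweyef  (by vowel merger, vowel merger, unconditioned shift)
The regular Tosol reflex would be 'reweyef', but the attested form is 'raweyep'. The correspondence is irregular, so they are not cognates (the Tosol form has a different source).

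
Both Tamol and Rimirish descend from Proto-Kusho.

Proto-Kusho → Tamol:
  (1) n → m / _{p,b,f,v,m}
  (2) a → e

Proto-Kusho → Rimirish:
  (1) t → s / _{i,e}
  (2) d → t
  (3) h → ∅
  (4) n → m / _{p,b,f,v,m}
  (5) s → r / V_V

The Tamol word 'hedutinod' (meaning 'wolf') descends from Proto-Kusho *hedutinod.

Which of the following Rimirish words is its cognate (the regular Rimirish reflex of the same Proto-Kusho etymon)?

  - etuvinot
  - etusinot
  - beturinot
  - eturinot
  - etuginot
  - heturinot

eturinot

Rimirish: *hedutinod > hedusinod > hetusinot > etusinot > eturinot  (by palatalisation, unconditioned shift, h-loss, rhotacism)
Only 'eturinot' matches the regular Rimirish development of *hedutinod.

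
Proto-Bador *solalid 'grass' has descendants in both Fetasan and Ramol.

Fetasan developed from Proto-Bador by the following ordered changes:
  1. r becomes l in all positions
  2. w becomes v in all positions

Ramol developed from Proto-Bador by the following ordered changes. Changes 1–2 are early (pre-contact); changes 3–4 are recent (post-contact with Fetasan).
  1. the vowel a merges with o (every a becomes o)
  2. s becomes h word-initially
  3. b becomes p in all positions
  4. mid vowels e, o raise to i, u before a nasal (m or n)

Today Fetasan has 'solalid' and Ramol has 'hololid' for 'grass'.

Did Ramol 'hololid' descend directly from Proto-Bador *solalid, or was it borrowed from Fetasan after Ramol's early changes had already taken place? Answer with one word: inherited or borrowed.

If inherited, *solalid would pass through all of Ramol's changes:
Ramol: *solalid
  solalid → sololid   [vowel merger]
  sololid → hololid   [debuccalisation]
  hololid (rule 3 does not apply)
  hololid (rule 4 does not apply)
  giving Ramol hololid.
If borrowed from Fetasan 'solalid' after the early changes, it would undergo only the recent ones:
  rule 3 (unconditioned shift): no change (solalid)
  rule 4 (pre-nasal raising): no change (solalid)
  ⇒ as a loan: solalid
Ramol 'hololid' matches the inherited outcome exactly, so it is an inherited cognate, not a loan.

inherited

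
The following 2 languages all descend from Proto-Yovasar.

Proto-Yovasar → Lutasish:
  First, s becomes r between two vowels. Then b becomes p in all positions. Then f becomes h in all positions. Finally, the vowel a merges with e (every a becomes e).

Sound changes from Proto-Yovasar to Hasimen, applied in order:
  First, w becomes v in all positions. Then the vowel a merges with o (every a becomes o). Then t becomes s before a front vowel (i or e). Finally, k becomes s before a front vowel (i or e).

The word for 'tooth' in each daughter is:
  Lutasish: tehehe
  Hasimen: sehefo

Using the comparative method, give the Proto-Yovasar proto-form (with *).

*tehefa

Position 1: Lutasish has t, Hasimen has s. Lutasish preserves t here (none of its changes turn any other segment into t), so the proto-segment is *t.
Position 5: Lutasish has h, Hasimen has f. Hasimen preserves f here (none of its changes turn any other segment into f), so the proto-segment is *f.
Continuing position by position gives *tehefa; check it forward:
Lutasish: start from *tehefa.
  rule 1: no change — tehefa
  rule 2: no change — tehefa
  rule 3 (unconditioned shift): tehefa → teheha
  rule 4 (vowel merger): teheha → tehehe
  ⇒ Lutasish tehehe
Hasimen: *tehefa
  tehefa (rule 1 does not apply)
  tehefa → tehefo   [vowel merger]
  tehefo → sehefo   [palatalisation]
  sehefo (rule 4 does not apply)
  giving Hasimen sehefo.
Only *tehefa yields all of Lutasish tehehe, Hasimen sehefo.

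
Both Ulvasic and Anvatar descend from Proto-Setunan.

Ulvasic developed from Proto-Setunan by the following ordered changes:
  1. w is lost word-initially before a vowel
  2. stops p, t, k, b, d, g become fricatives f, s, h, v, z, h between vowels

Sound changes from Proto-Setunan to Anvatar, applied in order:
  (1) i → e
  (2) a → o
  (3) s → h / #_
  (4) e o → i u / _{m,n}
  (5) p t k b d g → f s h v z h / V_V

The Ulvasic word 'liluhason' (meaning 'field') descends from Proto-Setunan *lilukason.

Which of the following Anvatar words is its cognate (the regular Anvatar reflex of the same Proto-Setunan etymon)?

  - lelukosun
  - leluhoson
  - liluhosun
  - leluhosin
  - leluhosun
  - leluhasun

Anvatar: *lilukason > lelukason > lelukoson > lelukosun > leluhosun  (by vowel merger, vowel merger, pre-nasal raising, intervocalic lenition)

leluhosun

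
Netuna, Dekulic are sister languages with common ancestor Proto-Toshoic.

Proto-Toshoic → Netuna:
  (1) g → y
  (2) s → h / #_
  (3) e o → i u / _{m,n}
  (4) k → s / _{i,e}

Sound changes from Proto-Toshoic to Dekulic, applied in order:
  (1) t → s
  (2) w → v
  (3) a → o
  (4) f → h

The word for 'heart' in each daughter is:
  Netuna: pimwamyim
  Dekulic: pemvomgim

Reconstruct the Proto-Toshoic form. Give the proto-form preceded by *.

*pemwamgim

Position 7: Netuna has y, Dekulic has g. Dekulic preserves g here (none of its changes turn any other segment into g), so the proto-segment is *g.
Position 4: Netuna has w, Dekulic has v. Netuna preserves w here (none of its changes turn any other segment into w), so the proto-segment is *w.
This points to *pemwamgim. Verify forward in each daughter:
Netuna: *pemwamgim > pemwamyim > pimwamyim  (by unconditioned shift, pre-nasal raising)
Dekulic: *pemwamgim
  pemwamgim (rule 1 does not apply)
  pemwamgim → pemvamgim   [unconditioned shift]
  pemvamgim → pemvomgim   [vowel merger]
  pemvomgim (rule 4 does not apply)
  giving Dekulic pemvomgim.
Only *pemwamgim yields all of Netuna pimwamyim, Dekulic pemvomgim.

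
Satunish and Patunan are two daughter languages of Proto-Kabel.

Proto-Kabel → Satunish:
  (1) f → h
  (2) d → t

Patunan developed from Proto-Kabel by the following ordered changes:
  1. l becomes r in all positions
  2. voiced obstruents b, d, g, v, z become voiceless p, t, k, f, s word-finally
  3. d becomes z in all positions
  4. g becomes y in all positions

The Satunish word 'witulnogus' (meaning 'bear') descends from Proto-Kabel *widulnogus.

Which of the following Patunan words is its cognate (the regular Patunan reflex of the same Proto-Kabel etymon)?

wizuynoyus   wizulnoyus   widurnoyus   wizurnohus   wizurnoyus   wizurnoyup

wizurnoyus

Patunan: *widulnogus > widurnogus > wizurnogus > wizurnoyus  (by unconditioned shift, unconditioned shift, unconditioned shift)
Among the options, 'wizurnoyus' alone shows every Patunan change applied in order.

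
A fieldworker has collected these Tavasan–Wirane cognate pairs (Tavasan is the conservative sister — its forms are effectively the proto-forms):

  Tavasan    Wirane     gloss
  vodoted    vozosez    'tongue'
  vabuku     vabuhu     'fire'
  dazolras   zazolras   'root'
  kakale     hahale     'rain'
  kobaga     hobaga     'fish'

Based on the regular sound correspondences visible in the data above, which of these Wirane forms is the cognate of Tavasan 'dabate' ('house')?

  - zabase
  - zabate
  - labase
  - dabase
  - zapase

dazolras ~ zazolras — Tavasan d corresponds to Wirane z word-initially before a back vowel.
vodoted ~ vozosez — Tavasan t corresponds to Wirane s between vowels (before a front vowel).
Applying these to Tavasan 'dabate':
  dabate → zabate   (d→z word-initially before a back vowel)
  zabate → zabase   (t→s between vowels (before a front vowel))
So the Wirane cognate is 'zabase'.

zabase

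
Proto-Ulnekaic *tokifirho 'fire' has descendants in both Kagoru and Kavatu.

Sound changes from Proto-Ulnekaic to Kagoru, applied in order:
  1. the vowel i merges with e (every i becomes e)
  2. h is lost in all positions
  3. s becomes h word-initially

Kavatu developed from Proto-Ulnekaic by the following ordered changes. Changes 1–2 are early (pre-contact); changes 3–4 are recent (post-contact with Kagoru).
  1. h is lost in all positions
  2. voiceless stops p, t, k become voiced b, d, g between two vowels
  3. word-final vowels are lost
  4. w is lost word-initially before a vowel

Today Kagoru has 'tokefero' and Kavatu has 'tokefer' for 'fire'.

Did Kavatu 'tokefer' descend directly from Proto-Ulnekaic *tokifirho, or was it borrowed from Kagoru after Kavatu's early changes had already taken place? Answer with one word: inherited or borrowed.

If inherited, *tokifirho would pass through all of Kavatu's changes:
Kavatu: start from *tokifirho.
  rule 1 (h-loss): tokifirho → tokifiro
  rule 2 (intervocalic voicing): tokifiro → togifiro
  rule 3 (apocope): togifiro → togifir
  rule 4: no change — togifir
  ⇒ Kavatu togifir
If borrowed from Kagoru 'tokefero' after the early changes, it would undergo only the recent ones:
  rule 3 (apocope): tokefero → tokefer
  rule 4 (glide loss): no change (tokefer)
  ⇒ as a loan: tokefer
Kavatu 'tokefer' matches the loan outcome 'tokefer', not the inherited 'togifir' — it skipped the early Kavatu changes, so it was borrowed from Kagoru.

borrowed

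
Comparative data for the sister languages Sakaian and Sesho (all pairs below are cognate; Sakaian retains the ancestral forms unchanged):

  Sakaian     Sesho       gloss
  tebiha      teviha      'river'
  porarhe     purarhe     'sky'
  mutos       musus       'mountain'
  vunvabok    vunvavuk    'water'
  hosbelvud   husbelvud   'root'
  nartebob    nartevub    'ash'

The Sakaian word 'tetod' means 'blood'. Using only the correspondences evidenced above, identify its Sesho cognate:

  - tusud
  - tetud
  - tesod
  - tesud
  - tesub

mutos ~ musus — Sakaian t corresponds to Sesho s between vowels (before a back vowel).
mutos ~ musus, vunvabok ~ vunvavuk — Sakaian o corresponds to Sesho u after a consonant, before a consonant other than r, m, n, p, b, f, v.
Applying these to Sakaian 'tetod':
  tetod → tesod   (t→s between vowels (before a back vowel))
  tesod → tesud   (o→u after a consonant, before a consonant other than r, m, n, p, b, f, v)
So the Sesho cognate is 'tesud'.

tesud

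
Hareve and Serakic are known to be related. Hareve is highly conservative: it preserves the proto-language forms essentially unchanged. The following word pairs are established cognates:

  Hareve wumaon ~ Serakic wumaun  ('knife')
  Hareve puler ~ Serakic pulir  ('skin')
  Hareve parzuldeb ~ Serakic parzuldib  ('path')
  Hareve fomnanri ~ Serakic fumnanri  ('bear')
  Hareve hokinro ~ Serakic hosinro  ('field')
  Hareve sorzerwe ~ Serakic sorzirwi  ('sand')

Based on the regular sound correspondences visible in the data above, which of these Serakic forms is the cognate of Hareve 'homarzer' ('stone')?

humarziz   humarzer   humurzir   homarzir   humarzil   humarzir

fomnanri ~ fumnanri — Hareve o corresponds to Serakic u after a consonant, before a nasal.
puler ~ pulir, sorzerwe ~ sorzirwi — Hareve e corresponds to Serakic i after a consonant, before r.
Applying these to Hareve 'homarzer':
  homarzer → humarzer   (o→u after a consonant, before a nasal)
  humarzer → humarzir   (e→i after a consonant, before r)
So the Serakic cognate is 'humarzir'.

humarzir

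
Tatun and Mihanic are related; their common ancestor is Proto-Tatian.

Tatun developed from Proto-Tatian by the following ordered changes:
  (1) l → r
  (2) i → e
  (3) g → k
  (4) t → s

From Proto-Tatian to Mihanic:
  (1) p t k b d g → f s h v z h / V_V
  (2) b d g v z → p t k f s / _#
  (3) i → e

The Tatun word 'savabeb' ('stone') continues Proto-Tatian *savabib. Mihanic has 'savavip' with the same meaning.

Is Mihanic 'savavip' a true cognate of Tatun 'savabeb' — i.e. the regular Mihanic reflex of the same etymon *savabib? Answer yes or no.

no

Derive the expected Mihanic reflex of *savabib:
Mihanic: *savabib
  savabib → savavib   [intervocalic lenition]
  savavib → savavip   [final devoicing]
  savavip → savavep   [vowel merger]
  giving Mihanic savavep.
The regular Mihanic reflex would be 'savavep', but the attested form is 'savavip'. The correspondence is irregular, so they are not cognates (the Mihanic form has a different source).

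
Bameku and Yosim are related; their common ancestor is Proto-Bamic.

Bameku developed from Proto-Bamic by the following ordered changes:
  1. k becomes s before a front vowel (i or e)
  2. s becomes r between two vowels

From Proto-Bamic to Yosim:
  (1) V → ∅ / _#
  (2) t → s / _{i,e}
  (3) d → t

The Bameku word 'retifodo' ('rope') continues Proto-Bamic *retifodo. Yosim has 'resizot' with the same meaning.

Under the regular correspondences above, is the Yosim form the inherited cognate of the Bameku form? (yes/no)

no

Derive the expected Yosim reflex of *retifodo:
Yosim: *retifodo > retifod > resifod > resifot  (by apocope, palatalisation, unconditioned shift)
The regular Yosim reflex would be 'resifot', but the attested form is 'resizot'. The correspondence is irregular, so they are not cognates (the Yosim form has a different source).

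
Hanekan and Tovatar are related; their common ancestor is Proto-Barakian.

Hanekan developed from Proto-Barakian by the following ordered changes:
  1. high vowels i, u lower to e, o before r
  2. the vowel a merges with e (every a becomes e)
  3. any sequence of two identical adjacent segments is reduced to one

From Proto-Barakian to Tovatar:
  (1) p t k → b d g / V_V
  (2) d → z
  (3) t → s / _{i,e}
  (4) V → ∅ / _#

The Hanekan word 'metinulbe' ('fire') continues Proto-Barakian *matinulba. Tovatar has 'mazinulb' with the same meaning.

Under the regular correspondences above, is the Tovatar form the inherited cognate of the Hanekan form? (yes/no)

Derive the expected Tovatar reflex of *matinulba:
Tovatar: *matinulba
  matinulba → madinulba   [intervocalic voicing]
  madinulba → mazinulba   [unconditioned shift]
  mazinulba (rule 3 does not apply)
  mazinulba → mazinulb   [apocope]
  giving Tovatar mazinulb.
Tovatar 'mazinulb' matches the regular reflex exactly, so the pair is cognate.

yes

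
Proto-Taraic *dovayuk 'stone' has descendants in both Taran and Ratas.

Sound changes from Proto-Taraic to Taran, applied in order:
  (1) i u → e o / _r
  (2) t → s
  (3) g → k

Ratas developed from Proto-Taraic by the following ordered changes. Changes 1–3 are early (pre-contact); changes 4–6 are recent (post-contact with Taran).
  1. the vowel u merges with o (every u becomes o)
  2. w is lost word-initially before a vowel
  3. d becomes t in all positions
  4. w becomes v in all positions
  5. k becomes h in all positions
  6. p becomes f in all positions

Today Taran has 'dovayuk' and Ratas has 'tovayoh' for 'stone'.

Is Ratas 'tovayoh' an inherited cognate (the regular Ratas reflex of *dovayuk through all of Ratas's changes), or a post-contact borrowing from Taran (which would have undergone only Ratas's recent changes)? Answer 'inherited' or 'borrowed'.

inherited

If inherited, *dovayuk would pass through all of Ratas's changes:
Ratas: *dovayuk > dovayok > tovayok > tovayoh  (by vowel merger, unconditioned shift, unconditioned shift)
If borrowed from Taran 'dovayuk' after the early changes, it would undergo only the recent ones:
  rule 4 (unconditioned shift): no change (dovayuk)
  rule 5 (unconditioned shift): dovayuk → dovayuh
  rule 6 (unconditioned shift): no change (dovayuh)
  ⇒ as a loan: dovayuh
Ratas 'tovayoh' matches the inherited outcome exactly, so it is an inherited cognate, not a loan.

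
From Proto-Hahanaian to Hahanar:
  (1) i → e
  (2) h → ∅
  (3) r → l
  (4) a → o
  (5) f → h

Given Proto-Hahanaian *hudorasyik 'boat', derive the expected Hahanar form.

Hahanar: *hudorasyik
  hudorasyik → hudorasyek   [vowel merger]
  hudorasyek → udorasyek   [h-loss]
  udorasyek → udolasyek   [unconditioned shift]
  udolasyek → udolosyek   [vowel merger]
  udolosyek (rule 5 does not apply)
  giving Hahanar udolosyek.

udolosyek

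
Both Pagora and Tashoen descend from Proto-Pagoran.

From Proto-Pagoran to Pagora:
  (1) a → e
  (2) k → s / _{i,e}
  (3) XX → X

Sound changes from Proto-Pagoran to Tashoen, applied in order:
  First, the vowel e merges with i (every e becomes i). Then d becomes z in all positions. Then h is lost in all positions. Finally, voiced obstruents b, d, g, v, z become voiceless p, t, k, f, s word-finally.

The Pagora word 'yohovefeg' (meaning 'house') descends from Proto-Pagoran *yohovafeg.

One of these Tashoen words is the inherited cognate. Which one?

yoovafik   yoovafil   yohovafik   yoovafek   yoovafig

yoovafik

Tashoen: *yohovafeg
  yohovafeg → yohovafig   [vowel merger]
  yohovafig (rule 2 does not apply)
  yohovafig → yoovafig   [h-loss]
  yoovafig → yoovafik   [final devoicing]
  giving Tashoen yoovafik.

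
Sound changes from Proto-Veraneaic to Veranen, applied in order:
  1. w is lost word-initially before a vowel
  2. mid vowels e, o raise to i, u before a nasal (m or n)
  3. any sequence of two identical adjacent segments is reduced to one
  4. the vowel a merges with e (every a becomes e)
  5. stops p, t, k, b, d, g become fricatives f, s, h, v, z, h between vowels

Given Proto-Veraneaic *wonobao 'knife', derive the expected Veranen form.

Veranen: start from *wonobao.
  rule 1 (glide loss): wonobao → onobao
  rule 2 (pre-nasal raising): onobao → unobao
  rule 3: no change — unobao
  rule 4 (vowel merger): unobao → unobeo
  rule 5 (intervocalic lenition): unobeo → unoveo
  ⇒ Veranen unoveo

unoveo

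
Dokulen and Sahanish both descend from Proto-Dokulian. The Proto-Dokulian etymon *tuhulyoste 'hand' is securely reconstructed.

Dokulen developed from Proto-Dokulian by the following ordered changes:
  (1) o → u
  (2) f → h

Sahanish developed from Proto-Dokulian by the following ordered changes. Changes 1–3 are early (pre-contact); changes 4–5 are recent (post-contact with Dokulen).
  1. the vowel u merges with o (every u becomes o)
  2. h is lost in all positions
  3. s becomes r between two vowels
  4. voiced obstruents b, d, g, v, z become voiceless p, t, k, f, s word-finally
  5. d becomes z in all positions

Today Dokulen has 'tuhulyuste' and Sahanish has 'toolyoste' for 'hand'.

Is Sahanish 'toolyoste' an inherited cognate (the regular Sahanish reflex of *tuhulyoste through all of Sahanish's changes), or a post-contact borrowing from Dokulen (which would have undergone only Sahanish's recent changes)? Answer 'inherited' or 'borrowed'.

inherited

If inherited, *tuhulyoste would pass through all of Sahanish's changes:
Sahanish: *tuhulyoste
  tuhulyoste → toholyoste   [vowel merger]
  toholyoste → toolyoste   [h-loss]
  toolyoste (rule 3 does not apply)
  toolyoste (rule 4 does not apply)
  toolyoste (rule 5 does not apply)
  giving Sahanish toolyoste.
If borrowed from Dokulen 'tuhulyuste' after the early changes, it would undergo only the recent ones:
  rule 4 (final devoicing): no change (tuhulyuste)
  rule 5 (unconditioned shift): no change (tuhulyuste)
  ⇒ as a loan: tuhulyuste
Sahanish 'toolyoste' matches the inherited outcome exactly, so it is an inherited cognate, not a loan.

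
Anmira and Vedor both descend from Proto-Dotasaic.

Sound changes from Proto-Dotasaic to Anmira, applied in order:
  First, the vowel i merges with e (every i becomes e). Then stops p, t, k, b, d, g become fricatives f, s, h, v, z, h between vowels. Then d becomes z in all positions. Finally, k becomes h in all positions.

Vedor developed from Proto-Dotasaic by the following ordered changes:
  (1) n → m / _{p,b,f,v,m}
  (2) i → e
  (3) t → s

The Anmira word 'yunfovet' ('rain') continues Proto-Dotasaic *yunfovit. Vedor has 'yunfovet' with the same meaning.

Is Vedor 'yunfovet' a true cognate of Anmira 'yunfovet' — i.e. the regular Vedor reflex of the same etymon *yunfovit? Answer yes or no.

Derive the expected Vedor reflex of *yunfovit:
Vedor: *yunfovit
  yunfovit → yumfovit   [nasal place assimilation]
  yumfovit → yumfovet   [vowel merger]
  yumfovet → yumfoves   [unconditioned shift]
  giving Vedor yumfoves.
The regular Vedor reflex would be 'yumfoves', but the attested form is 'yunfovet'. The correspondence is irregular, so they are not cognates (the Vedor form has a different source).

no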